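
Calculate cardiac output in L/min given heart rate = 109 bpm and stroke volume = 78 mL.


CO = HR * SV
CO = 109 * 78 / 1000
CO = 8.502 L/min


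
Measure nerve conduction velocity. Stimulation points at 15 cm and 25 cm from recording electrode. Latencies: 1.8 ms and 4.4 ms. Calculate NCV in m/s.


Distance = (25 - 15) / 100 = 0.1 m
dt = (4.4 - 1.8) / 1000 = 0.0026 s
NCV = dist / dt = 38.46 m/s


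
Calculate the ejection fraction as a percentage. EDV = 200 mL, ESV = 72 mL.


SV = EDV - ESV = 200 - 72 = 128 mL
EF = SV/EDV * 100 = 128/200 * 100
EF = 64%


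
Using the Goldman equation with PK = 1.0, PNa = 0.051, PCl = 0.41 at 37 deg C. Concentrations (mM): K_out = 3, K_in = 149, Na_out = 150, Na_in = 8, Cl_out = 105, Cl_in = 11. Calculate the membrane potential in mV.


Vm = (RT/F)*ln((PK*Ko + PNa*Nao + PCl*Cli)/(PK*Ki + PNa*Nai + PCl*Clo))
Numer = 15.16, Denom = 192.458
Vm = -67.91 mV


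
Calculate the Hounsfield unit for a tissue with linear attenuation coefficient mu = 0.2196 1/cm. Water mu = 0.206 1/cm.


HU = ((mu_tissue - mu_water) / mu_water) * 1000
HU = ((0.2196 - 0.206) / 0.206) * 1000
HU = 66.02


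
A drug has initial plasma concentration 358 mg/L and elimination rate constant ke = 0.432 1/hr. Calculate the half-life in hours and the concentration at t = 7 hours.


t_half = ln(2) / ke = 0.693147 / 0.432 = 1.605 hr
C(t) = C0 * exp(-ke*t) = 358 * exp(-0.432*7)
C(7) = 17.4 mg/L


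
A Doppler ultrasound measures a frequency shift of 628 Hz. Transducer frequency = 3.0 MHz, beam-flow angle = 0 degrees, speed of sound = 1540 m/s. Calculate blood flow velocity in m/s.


v = fd * c / (2 * f0 * cos(theta))
v = 628 * 1540 / (2 * 3.0000e+06 * cos(0))
v = 0.1612 m/s


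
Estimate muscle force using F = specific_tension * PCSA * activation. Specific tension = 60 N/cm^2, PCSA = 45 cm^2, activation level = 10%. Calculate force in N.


F = sigma * PCSA * activation
F = 60 * 45 * 0.1
F = 270 N


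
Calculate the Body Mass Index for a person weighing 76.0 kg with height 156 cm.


BMI = weight / height^2
height = 156 cm = 1.56 m
BMI = 76.0 / 1.56^2
BMI = 31.23 kg/m^2


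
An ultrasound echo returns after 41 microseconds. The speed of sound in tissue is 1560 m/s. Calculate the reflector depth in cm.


depth = c * t / 2
t = 41 us = 4.1000e-05 s
depth = 1560 * 4.1000e-05 / 2
depth = 0.03198 m = 3.198 cm


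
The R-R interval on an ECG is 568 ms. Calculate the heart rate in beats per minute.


HR = 60 / RR_interval(s)
RR = 568 ms = 0.568 s
HR = 60 / 0.568 = 105.6 bpm


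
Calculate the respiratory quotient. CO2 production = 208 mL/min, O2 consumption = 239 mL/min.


RQ = VCO2 / VO2
RQ = 208 / 239
RQ = 0.8703


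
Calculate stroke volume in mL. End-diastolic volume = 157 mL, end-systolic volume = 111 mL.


SV = EDV - ESV
SV = 157 - 111
SV = 46 mL


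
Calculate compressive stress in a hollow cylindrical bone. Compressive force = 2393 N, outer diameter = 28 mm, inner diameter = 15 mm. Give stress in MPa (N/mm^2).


A = pi*(r_o^2 - r_i^2)
r_o = 14 mm, r_i = 7.5 mm
A = 439.038 mm^2
sigma = F/A = 2393 / 439.038
sigma = 5.451 MPa


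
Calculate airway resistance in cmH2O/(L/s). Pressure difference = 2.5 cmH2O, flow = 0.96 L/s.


R = dP / flow
R = 2.5 / 0.96
R = 2.604 cmH2O/(L/s)


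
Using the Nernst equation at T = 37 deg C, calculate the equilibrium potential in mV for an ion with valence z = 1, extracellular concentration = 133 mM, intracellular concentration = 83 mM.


E = (RT/(zF)) * ln(C_out/C_in)
T = 37 + 273.15 = 310.15 K
E = (8.314 * 310.15 / (1 * 96485)) * ln(133/83)
E = 12.6 mV


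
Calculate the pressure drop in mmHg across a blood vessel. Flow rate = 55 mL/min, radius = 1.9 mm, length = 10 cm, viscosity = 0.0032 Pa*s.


dP = 8*mu*L*Q / (pi*r^4)
Q = 55 mL/min = 9.16667e-07 m^3/s
dP = 57.3175 Pa = 57.3175 / 133.322 mmHg = 0.4299 mmHg


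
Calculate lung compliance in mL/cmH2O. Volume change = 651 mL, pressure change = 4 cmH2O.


C = dV / dP
C = 651 / 4
C = 162.8 mL/cmH2O


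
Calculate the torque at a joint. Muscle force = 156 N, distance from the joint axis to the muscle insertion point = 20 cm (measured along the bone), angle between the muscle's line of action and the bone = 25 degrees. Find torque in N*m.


Torque = F * d * sin(theta)   (moment arm = d*sin(theta))
d = 20 cm = 0.2 m
Torque = 156 * 0.2 * sin(25)
Torque = 13.19 N*m


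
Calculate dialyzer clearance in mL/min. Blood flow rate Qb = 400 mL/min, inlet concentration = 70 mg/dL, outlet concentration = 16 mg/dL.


K = Qb * (Cb_in - Cb_out) / Cb_in
K = 400 * (70 - 16) / 70
K = 308.6 mL/min


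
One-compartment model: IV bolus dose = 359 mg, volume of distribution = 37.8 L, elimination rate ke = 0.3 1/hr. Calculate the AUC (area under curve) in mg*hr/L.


C0 = Dose/Vd = 359/37.8 = 9.49735 mg/L
AUC = C0/ke = 9.49735/0.3
AUC = 31.66 mg*hr/L


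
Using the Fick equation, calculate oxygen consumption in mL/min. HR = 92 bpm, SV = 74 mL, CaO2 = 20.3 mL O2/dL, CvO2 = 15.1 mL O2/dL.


CO = HR*SV = 92*74/1000 = 6.808 L/min
a-v O2 diff = 20.3 - 15.1 = 5.2 mL/dL
VO2 = CO * (CaO2-CvO2) * 10 dL/L
VO2 = 6.808 * 5.2 * 10
VO2 = 354 mL/min


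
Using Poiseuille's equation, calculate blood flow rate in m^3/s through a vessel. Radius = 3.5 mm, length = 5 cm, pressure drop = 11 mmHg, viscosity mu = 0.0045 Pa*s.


Q = pi*r^4*dP / (8*mu*L)
r = 0.0035 m, L = 0.05 m
dP = 11 mmHg = 1466.542 Pa
Q = 3.8410e-04 m^3/s


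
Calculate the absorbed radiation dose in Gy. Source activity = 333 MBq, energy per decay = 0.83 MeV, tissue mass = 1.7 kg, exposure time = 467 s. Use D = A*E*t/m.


A = 333 MBq = 3.3300e+08 Bq
E = 0.83 MeV = 1.32966e-13 J
D = A*E*t/m = 3.3300e+08*1.32966e-13*467/1.7
D = 0.01216 Gy


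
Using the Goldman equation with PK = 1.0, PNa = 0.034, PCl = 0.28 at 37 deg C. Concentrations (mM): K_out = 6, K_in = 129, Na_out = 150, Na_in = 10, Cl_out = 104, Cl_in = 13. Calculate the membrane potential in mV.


Vm = (RT/F)*ln((PK*Ko + PNa*Nao + PCl*Cli)/(PK*Ki + PNa*Nai + PCl*Clo))
Numer = 14.74, Denom = 158.46
Vm = -63.47 mV


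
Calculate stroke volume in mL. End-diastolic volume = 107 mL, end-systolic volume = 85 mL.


SV = EDV - ESV
SV = 107 - 85
SV = 22 mL


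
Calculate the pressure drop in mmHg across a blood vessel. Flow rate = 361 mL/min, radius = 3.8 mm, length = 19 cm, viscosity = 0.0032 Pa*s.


dP = 8*mu*L*Q / (pi*r^4)
Q = 361 mL/min = 6.01667e-06 m^3/s
dP = 44.6751 Pa = 44.6751 / 133.322 mmHg = 0.3351 mmHg


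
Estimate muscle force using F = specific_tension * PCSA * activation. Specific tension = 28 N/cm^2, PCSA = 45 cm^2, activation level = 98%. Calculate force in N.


F = sigma * PCSA * activation
F = 28 * 45 * 0.98
F = 1235 N


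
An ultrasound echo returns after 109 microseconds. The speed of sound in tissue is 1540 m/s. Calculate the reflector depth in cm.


depth = c * t / 2
t = 109 us = 1.0900e-04 s
depth = 1540 * 1.0900e-04 / 2
depth = 0.08393 m = 8.393 cm


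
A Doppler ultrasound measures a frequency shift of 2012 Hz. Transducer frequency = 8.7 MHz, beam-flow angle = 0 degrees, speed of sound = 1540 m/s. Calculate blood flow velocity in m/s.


v = fd * c / (2 * f0 * cos(theta))
v = 2012 * 1540 / (2 * 8.7000e+06 * cos(0))
v = 0.1781 m/s


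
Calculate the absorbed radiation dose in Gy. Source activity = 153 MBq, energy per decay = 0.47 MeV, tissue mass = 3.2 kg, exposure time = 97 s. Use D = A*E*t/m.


A = 153 MBq = 1.5300e+08 Bq
E = 0.47 MeV = 7.5294e-14 J
D = A*E*t/m = 1.5300e+08*7.5294e-14*97/3.2
D = 3.4920e-04 Gy


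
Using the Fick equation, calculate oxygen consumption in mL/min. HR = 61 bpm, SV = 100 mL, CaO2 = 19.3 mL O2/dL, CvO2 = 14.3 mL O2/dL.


CO = HR*SV = 61*100/1000 = 6.1 L/min
a-v O2 diff = 19.3 - 14.3 = 5 mL/dL
VO2 = CO * (CaO2-CvO2) * 10 dL/L
VO2 = 6.1 * 5 * 10
VO2 = 305 mL/min


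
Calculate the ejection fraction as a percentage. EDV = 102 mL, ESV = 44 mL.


SV = EDV - ESV = 102 - 44 = 58 mL
EF = SV/EDV * 100 = 58/102 * 100
EF = 56.86%


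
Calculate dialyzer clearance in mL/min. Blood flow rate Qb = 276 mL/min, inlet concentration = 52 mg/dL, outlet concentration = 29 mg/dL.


K = Qb * (Cb_in - Cb_out) / Cb_in
K = 276 * (52 - 29) / 52
K = 122.1 mL/min


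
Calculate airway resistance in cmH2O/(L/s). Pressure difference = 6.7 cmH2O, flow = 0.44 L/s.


R = dP / flow
R = 6.7 / 0.44
R = 15.23 cmH2O/(L/s)


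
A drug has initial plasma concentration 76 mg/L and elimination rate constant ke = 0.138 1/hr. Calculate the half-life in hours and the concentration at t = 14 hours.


t_half = ln(2) / ke = 0.693147 / 0.138 = 5.023 hr
C(t) = C0 * exp(-ke*t) = 76 * exp(-0.138*14)
C(14) = 11.01 mg/L


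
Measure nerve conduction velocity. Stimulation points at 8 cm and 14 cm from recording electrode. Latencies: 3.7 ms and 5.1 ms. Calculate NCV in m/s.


Distance = (14 - 8) / 100 = 0.06 m
dt = (5.1 - 3.7) / 1000 = 0.0014 s
NCV = dist / dt = 42.86 m/s


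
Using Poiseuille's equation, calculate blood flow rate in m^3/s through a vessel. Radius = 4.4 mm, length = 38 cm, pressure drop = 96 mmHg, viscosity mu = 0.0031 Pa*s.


Q = pi*r^4*dP / (8*mu*L)
r = 0.0044 m, L = 0.38 m
dP = 96 mmHg = 12798.912 Pa
Q = 0.001599 m^3/s


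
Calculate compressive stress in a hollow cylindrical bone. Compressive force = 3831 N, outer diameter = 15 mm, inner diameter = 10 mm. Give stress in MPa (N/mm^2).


A = pi*(r_o^2 - r_i^2)
r_o = 7.5 mm, r_i = 5 mm
A = 98.1748 mm^2
sigma = F/A = 3831 / 98.1748
sigma = 39.02 MPa


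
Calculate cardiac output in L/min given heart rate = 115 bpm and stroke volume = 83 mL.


CO = HR * SV
CO = 115 * 83 / 1000
CO = 9.545 L/min


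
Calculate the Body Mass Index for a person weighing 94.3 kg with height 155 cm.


BMI = weight / height^2
height = 155 cm = 1.55 m
BMI = 94.3 / 1.55^2
BMI = 39.25 kg/m^2


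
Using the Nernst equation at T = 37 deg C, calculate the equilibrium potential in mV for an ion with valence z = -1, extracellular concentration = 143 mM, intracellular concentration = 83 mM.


E = (RT/(zF)) * ln(C_out/C_in)
T = 37 + 273.15 = 310.15 K
E = (8.314 * 310.15 / (-1 * 96485)) * ln(143/83)
E = -14.54 mV


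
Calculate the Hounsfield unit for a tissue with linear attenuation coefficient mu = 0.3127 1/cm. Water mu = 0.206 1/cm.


HU = ((mu_tissue - mu_water) / mu_water) * 1000
HU = ((0.3127 - 0.206) / 0.206) * 1000
HU = 518


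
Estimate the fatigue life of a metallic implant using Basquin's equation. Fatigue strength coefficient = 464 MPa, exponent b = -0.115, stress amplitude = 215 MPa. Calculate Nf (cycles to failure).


sigma_a = sigma_f' * (2Nf)^b
2Nf = (sigma_a/sigma_f')^(1/b)
2Nf = (215/464)^(1/-0.115)
2Nf = 803.59886
Nf = 401.8


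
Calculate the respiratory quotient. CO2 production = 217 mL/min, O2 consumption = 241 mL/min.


RQ = VCO2 / VO2
RQ = 217 / 241
RQ = 0.9004


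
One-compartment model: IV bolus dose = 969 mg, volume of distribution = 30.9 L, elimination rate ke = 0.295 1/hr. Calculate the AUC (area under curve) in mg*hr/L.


C0 = Dose/Vd = 969/30.9 = 31.3592 mg/L
AUC = C0/ke = 31.3592/0.295
AUC = 106.3 mg*hr/L


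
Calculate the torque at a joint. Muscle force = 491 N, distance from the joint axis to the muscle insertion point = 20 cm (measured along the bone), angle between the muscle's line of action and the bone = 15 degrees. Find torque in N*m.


Torque = F * d * sin(theta)   (moment arm = d*sin(theta))
d = 20 cm = 0.2 m
Torque = 491 * 0.2 * sin(15)
Torque = 25.42 N*m


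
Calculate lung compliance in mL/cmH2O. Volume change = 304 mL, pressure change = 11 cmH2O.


C = dV / dP
C = 304 / 11
C = 27.64 mL/cmH2O


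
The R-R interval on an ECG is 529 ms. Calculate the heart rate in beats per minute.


HR = 60 / RR_interval(s)
RR = 529 ms = 0.529 s
HR = 60 / 0.529 = 113.4 bpm


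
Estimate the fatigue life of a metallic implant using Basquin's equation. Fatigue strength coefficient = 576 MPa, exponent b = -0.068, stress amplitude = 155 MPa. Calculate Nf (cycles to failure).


sigma_a = sigma_f' * (2Nf)^b
2Nf = (sigma_a/sigma_f')^(1/b)
2Nf = (155/576)^(1/-0.068)
2Nf = 2.4192905e+08
Nf = 1.2096e+08


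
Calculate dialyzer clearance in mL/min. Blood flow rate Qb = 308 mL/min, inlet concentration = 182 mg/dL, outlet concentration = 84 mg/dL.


K = Qb * (Cb_in - Cb_out) / Cb_in
K = 308 * (182 - 84) / 182
K = 165.8 mL/min


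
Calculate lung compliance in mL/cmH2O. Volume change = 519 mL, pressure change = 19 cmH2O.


C = dV / dP
C = 519 / 19
C = 27.32 mL/cmH2O


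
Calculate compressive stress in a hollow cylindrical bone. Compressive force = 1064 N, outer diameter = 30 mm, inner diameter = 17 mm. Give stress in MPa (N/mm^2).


A = pi*(r_o^2 - r_i^2)
r_o = 15 mm, r_i = 8.5 mm
A = 479.878 mm^2
sigma = F/A = 1064 / 479.878
sigma = 2.217 MPa


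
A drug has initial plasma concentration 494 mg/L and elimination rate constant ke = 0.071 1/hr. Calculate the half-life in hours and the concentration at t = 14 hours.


t_half = ln(2) / ke = 0.693147 / 0.071 = 9.763 hr
C(t) = C0 * exp(-ke*t) = 494 * exp(-0.071*14)
C(14) = 182.8 mg/L


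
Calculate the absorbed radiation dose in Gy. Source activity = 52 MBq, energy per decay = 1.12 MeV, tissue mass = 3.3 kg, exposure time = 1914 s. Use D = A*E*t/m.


A = 52 MBq = 5.2000e+07 Bq
E = 1.12 MeV = 1.79424e-13 J
D = A*E*t/m = 5.2000e+07*1.79424e-13*1914/3.3
D = 0.005411 Gy


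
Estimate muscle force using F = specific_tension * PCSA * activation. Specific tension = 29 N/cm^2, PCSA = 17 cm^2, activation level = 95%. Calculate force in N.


F = sigma * PCSA * activation
F = 29 * 17 * 0.95
F = 468.3 N


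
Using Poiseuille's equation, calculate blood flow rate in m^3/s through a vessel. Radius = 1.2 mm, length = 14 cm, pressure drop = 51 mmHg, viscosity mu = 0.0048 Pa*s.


Q = pi*r^4*dP / (8*mu*L)
r = 0.0012 m, L = 0.14 m
dP = 51 mmHg = 6799.422 Pa
Q = 8.2392e-06 m^3/s


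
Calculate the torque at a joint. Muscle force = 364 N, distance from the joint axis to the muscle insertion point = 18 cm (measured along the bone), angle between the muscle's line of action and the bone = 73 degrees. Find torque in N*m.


Torque = F * d * sin(theta)   (moment arm = d*sin(theta))
d = 18 cm = 0.18 m
Torque = 364 * 0.18 * sin(73)
Torque = 62.66 N*m


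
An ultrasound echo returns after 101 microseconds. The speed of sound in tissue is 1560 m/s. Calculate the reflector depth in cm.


depth = c * t / 2
t = 101 us = 1.0100e-04 s
depth = 1560 * 1.0100e-04 / 2
depth = 0.07878 m = 7.878 cm


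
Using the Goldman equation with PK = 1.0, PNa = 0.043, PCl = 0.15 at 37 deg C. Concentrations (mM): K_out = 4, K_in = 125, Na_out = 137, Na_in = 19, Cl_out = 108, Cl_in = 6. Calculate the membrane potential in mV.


Vm = (RT/F)*ln((PK*Ko + PNa*Nao + PCl*Cli)/(PK*Ki + PNa*Nai + PCl*Clo))
Numer = 10.791, Denom = 142.017
Vm = -68.88 mV


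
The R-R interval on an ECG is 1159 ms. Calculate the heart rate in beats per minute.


HR = 60 / RR_interval(s)
RR = 1159 ms = 1.159 s
HR = 60 / 1.159 = 51.77 bpm


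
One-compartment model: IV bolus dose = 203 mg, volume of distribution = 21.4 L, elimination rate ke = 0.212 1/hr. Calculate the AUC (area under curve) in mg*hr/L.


C0 = Dose/Vd = 203/21.4 = 9.48598 mg/L
AUC = C0/ke = 9.48598/0.212
AUC = 44.75 mg*hr/L


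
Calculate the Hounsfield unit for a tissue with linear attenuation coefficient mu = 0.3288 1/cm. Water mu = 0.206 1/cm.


HU = ((mu_tissue - mu_water) / mu_water) * 1000
HU = ((0.3288 - 0.206) / 0.206) * 1000
HU = 596.1


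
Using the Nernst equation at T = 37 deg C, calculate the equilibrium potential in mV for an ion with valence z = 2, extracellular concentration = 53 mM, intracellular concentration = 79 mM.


E = (RT/(zF)) * ln(C_out/C_in)
T = 37 + 273.15 = 310.15 K
E = (8.314 * 310.15 / (2 * 96485)) * ln(53/79)
E = -5.334 mV


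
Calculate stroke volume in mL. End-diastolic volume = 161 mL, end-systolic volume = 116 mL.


SV = EDV - ESV
SV = 161 - 116
SV = 45 mL


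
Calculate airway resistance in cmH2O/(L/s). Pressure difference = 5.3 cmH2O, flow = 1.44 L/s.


R = dP / flow
R = 5.3 / 1.44
R = 3.681 cmH2O/(L/s)


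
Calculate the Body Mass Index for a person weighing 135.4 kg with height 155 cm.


BMI = weight / height^2
height = 155 cm = 1.55 m
BMI = 135.4 / 1.55^2
BMI = 56.36 kg/m^2


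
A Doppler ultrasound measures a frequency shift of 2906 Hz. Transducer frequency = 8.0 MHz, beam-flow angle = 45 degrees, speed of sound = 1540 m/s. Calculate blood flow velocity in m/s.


v = fd * c / (2 * f0 * cos(theta))
v = 2906 * 1540 / (2 * 8.0000e+06 * cos(45))
v = 0.3956 m/s


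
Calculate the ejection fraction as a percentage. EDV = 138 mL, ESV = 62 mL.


SV = EDV - ESV = 138 - 62 = 76 mL
EF = SV/EDV * 100 = 76/138 * 100
EF = 55.07%


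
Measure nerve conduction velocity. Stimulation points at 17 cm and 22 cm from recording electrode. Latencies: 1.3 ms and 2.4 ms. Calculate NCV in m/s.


Distance = (22 - 17) / 100 = 0.05 m
dt = (2.4 - 1.3) / 1000 = 0.0011 s
NCV = dist / dt = 45.45 m/s


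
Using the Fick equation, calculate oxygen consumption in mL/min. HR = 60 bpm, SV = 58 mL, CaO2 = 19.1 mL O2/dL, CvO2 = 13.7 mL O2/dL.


CO = HR*SV = 60*58/1000 = 3.48 L/min
a-v O2 diff = 19.1 - 13.7 = 5.4 mL/dL
VO2 = CO * (CaO2-CvO2) * 10 dL/L
VO2 = 3.48 * 5.4 * 10
VO2 = 187.9 mL/min


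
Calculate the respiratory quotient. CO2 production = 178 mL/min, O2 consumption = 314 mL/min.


RQ = VCO2 / VO2
RQ = 178 / 314
RQ = 0.5669


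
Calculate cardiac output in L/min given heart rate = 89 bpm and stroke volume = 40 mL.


CO = HR * SV
CO = 89 * 40 / 1000
CO = 3.56 L/min


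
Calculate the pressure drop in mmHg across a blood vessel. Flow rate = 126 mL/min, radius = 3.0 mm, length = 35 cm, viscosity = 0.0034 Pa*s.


dP = 8*mu*L*Q / (pi*r^4)
Q = 126 mL/min = 2.1e-06 m^3/s
dP = 78.5636 Pa = 78.5636 / 133.322 mmHg = 0.5893 mmHg


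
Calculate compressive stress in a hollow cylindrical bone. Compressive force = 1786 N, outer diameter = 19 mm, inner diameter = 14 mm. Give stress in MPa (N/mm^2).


A = pi*(r_o^2 - r_i^2)
r_o = 9.5 mm, r_i = 7 mm
A = 129.591 mm^2
sigma = F/A = 1786 / 129.591
sigma = 13.78 MPa


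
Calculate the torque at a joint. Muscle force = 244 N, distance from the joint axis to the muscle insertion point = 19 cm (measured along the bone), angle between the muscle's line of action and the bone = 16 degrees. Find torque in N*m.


Torque = F * d * sin(theta)   (moment arm = d*sin(theta))
d = 19 cm = 0.19 m
Torque = 244 * 0.19 * sin(16)
Torque = 12.78 N*m


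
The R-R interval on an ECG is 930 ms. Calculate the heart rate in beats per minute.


HR = 60 / RR_interval(s)
RR = 930 ms = 0.93 s
HR = 60 / 0.93 = 64.52 bpm


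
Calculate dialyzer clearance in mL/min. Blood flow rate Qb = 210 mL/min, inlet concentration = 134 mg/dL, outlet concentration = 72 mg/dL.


K = Qb * (Cb_in - Cb_out) / Cb_in
K = 210 * (134 - 72) / 134
K = 97.16 mL/min


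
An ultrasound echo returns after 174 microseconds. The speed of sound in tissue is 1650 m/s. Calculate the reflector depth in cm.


depth = c * t / 2
t = 174 us = 1.7400e-04 s
depth = 1650 * 1.7400e-04 / 2
depth = 0.14355 m = 14.355 cm


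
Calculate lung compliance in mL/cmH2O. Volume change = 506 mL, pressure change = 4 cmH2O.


C = dV / dP
C = 506 / 4
C = 126.5 mL/cmH2O


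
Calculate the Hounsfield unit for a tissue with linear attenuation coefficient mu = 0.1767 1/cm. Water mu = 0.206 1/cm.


HU = ((mu_tissue - mu_water) / mu_water) * 1000
HU = ((0.1767 - 0.206) / 0.206) * 1000
HU = -142.2


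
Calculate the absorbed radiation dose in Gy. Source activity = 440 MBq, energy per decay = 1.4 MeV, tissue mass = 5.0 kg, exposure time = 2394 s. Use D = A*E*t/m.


A = 440 MBq = 4.4000e+08 Bq
E = 1.4 MeV = 2.2428e-13 J
D = A*E*t/m = 4.4000e+08*2.2428e-13*2394/5.0
D = 0.04725 Gy


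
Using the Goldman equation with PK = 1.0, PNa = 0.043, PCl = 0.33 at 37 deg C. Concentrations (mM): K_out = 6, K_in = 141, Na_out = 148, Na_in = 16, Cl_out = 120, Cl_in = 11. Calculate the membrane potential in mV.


Vm = (RT/F)*ln((PK*Ko + PNa*Nao + PCl*Cli)/(PK*Ki + PNa*Nai + PCl*Clo))
Numer = 15.994, Denom = 181.288
Vm = -64.89 mV


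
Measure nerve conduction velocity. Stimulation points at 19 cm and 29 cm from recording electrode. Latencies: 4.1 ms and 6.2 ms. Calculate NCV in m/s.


Distance = (29 - 19) / 100 = 0.1 m
dt = (6.2 - 4.1) / 1000 = 0.0021 s
NCV = dist / dt = 47.62 m/s


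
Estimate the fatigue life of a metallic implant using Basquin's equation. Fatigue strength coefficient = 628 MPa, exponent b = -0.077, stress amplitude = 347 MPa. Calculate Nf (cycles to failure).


sigma_a = sigma_f' * (2Nf)^b
2Nf = (sigma_a/sigma_f')^(1/b)
2Nf = (347/628)^(1/-0.077)
2Nf = 2217.4118
Nf = 1109


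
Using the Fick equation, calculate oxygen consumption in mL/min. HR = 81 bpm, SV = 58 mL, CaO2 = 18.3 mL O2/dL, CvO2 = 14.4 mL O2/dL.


CO = HR*SV = 81*58/1000 = 4.698 L/min
a-v O2 diff = 18.3 - 14.4 = 3.9 mL/dL
VO2 = CO * (CaO2-CvO2) * 10 dL/L
VO2 = 4.698 * 3.9 * 10
VO2 = 183.2 mL/min


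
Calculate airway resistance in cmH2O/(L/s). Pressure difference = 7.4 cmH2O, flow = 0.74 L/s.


R = dP / flow
R = 7.4 / 0.74
R = 10 cmH2O/(L/s)


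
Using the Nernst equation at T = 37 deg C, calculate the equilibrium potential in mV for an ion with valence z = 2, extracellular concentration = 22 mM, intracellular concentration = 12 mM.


E = (RT/(zF)) * ln(C_out/C_in)
T = 37 + 273.15 = 310.15 K
E = (8.314 * 310.15 / (2 * 96485)) * ln(22/12)
E = 8.1 mV


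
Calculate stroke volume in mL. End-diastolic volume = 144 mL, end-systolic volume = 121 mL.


SV = EDV - ESV
SV = 144 - 121
SV = 23 mL


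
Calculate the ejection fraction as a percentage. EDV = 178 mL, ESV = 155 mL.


SV = EDV - ESV = 178 - 155 = 23 mL
EF = SV/EDV * 100 = 23/178 * 100
EF = 12.92%


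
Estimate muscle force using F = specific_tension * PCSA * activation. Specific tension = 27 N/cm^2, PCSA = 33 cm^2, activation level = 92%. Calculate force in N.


F = sigma * PCSA * activation
F = 27 * 33 * 0.92
F = 819.7 N


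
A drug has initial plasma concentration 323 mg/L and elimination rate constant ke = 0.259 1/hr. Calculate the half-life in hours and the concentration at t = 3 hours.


t_half = ln(2) / ke = 0.693147 / 0.259 = 2.676 hr
C(t) = C0 * exp(-ke*t) = 323 * exp(-0.259*3)
C(3) = 148.5 mg/L


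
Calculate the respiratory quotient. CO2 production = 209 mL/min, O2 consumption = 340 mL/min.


RQ = VCO2 / VO2
RQ = 209 / 340
RQ = 0.6147


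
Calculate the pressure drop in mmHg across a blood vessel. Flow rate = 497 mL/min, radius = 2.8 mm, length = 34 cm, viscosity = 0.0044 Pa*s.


dP = 8*mu*L*Q / (pi*r^4)
Q = 497 mL/min = 8.28333e-06 m^3/s
dP = 513.387 Pa = 513.387 / 133.322 mmHg = 3.851 mmHg


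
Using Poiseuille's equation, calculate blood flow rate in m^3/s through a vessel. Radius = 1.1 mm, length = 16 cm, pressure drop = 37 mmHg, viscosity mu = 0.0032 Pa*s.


Q = pi*r^4*dP / (8*mu*L)
r = 0.0011 m, L = 0.16 m
dP = 37 mmHg = 4932.914 Pa
Q = 5.5394e-06 m^3/s


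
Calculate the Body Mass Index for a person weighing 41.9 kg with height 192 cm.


BMI = weight / height^2
height = 192 cm = 1.92 m
BMI = 41.9 / 1.92^2
BMI = 11.37 kg/m^2


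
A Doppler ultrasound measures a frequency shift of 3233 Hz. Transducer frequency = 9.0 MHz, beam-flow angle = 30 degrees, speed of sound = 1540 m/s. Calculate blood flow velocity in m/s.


v = fd * c / (2 * f0 * cos(theta))
v = 3233 * 1540 / (2 * 9.0000e+06 * cos(30))
v = 0.3194 m/s


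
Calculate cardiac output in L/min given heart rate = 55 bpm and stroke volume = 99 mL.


CO = HR * SV
CO = 55 * 99 / 1000
CO = 5.445 L/min


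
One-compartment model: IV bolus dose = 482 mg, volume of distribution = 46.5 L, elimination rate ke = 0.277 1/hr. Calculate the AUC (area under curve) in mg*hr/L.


C0 = Dose/Vd = 482/46.5 = 10.3656 mg/L
AUC = C0/ke = 10.3656/0.277
AUC = 37.42 mg*hr/L


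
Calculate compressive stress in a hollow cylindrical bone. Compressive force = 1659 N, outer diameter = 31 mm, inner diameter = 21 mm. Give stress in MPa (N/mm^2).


A = pi*(r_o^2 - r_i^2)
r_o = 15.5 mm, r_i = 10.5 mm
A = 408.407 mm^2
sigma = F/A = 1659 / 408.407
sigma = 4.062 MPa


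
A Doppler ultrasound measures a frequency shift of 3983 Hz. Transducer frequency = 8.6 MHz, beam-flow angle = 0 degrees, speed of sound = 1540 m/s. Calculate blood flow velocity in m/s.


v = fd * c / (2 * f0 * cos(theta))
v = 3983 * 1540 / (2 * 8.6000e+06 * cos(0))
v = 0.3566 m/s


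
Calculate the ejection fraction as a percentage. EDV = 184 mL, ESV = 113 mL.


SV = EDV - ESV = 184 - 113 = 71 mL
EF = SV/EDV * 100 = 71/184 * 100
EF = 38.59%


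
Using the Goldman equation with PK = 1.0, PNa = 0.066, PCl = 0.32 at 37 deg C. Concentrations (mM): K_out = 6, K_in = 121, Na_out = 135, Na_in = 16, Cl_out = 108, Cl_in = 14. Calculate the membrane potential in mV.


Vm = (RT/F)*ln((PK*Ko + PNa*Nao + PCl*Cli)/(PK*Ki + PNa*Nai + PCl*Clo))
Numer = 19.39, Denom = 156.616
Vm = -55.83 mV


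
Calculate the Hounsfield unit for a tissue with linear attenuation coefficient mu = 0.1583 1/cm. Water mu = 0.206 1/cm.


HU = ((mu_tissue - mu_water) / mu_water) * 1000
HU = ((0.1583 - 0.206) / 0.206) * 1000
HU = -231.6


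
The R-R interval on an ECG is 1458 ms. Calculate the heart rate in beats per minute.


HR = 60 / RR_interval(s)
RR = 1458 ms = 1.458 s
HR = 60 / 1.458 = 41.15 bpm


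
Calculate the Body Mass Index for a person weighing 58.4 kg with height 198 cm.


BMI = weight / height^2
height = 198 cm = 1.98 m
BMI = 58.4 / 1.98^2
BMI = 14.9 kg/m^2


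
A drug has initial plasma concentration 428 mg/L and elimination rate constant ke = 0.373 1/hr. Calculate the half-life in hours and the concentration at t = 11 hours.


t_half = ln(2) / ke = 0.693147 / 0.373 = 1.858 hr
C(t) = C0 * exp(-ke*t) = 428 * exp(-0.373*11)
C(11) = 7.072 mg/L


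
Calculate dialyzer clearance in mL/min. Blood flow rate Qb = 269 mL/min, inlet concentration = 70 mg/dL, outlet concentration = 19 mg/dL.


K = Qb * (Cb_in - Cb_out) / Cb_in
K = 269 * (70 - 19) / 70
K = 196 mL/min


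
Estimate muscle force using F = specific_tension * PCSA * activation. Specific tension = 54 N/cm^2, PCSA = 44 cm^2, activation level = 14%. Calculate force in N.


F = sigma * PCSA * activation
F = 54 * 44 * 0.14
F = 332.6 N


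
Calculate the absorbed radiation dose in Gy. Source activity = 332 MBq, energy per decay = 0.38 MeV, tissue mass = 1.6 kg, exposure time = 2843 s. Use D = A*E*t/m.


A = 332 MBq = 3.3200e+08 Bq
E = 0.38 MeV = 6.0876e-14 J
D = A*E*t/m = 3.3200e+08*6.0876e-14*2843/1.6
D = 0.03591 Gy


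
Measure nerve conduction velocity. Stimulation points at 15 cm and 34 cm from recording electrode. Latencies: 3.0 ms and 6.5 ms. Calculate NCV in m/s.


Distance = (34 - 15) / 100 = 0.19 m
dt = (6.5 - 3.0) / 1000 = 0.0035 s
NCV = dist / dt = 54.29 m/s


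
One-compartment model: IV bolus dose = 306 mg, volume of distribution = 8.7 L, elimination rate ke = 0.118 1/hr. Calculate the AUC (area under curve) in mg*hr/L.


C0 = Dose/Vd = 306/8.7 = 35.1724 mg/L
AUC = C0/ke = 35.1724/0.118
AUC = 298.1 mg*hr/L


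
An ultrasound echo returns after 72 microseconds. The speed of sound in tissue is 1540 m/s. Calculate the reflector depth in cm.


depth = c * t / 2
t = 72 us = 7.2000e-05 s
depth = 1540 * 7.2000e-05 / 2
depth = 0.05544 m = 5.544 cm


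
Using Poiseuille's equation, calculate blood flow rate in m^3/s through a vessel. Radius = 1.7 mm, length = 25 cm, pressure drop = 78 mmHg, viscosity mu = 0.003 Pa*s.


Q = pi*r^4*dP / (8*mu*L)
r = 0.0017 m, L = 0.25 m
dP = 78 mmHg = 10399.116 Pa
Q = 4.5477e-05 m^3/s


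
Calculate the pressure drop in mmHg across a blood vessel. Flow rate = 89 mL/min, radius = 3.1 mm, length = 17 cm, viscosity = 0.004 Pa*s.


dP = 8*mu*L*Q / (pi*r^4)
Q = 89 mL/min = 1.48333e-06 m^3/s
dP = 27.8125 Pa = 27.8125 / 133.322 mmHg = 0.2086 mmHg


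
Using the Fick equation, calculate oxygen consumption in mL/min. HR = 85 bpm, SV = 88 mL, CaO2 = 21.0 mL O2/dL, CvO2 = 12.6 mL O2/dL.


CO = HR*SV = 85*88/1000 = 7.48 L/min
a-v O2 diff = 21.0 - 12.6 = 8.4 mL/dL
VO2 = CO * (CaO2-CvO2) * 10 dL/L
VO2 = 7.48 * 8.4 * 10
VO2 = 628.3 mL/min


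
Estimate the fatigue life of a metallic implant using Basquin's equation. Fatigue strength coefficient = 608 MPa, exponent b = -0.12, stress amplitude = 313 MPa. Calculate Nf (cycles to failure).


sigma_a = sigma_f' * (2Nf)^b
2Nf = (sigma_a/sigma_f')^(1/b)
2Nf = (313/608)^(1/-0.12)
2Nf = 252.92612
Nf = 126.5


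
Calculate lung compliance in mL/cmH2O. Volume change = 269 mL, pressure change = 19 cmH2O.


C = dV / dP
C = 269 / 19
C = 14.16 mL/cmH2O


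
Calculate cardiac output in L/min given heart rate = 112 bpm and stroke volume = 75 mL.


CO = HR * SV
CO = 112 * 75 / 1000
CO = 8.4 L/min


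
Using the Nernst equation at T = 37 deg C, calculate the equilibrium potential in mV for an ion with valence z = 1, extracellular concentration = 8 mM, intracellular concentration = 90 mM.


E = (RT/(zF)) * ln(C_out/C_in)
T = 37 + 273.15 = 310.15 K
E = (8.314 * 310.15 / (1 * 96485)) * ln(8/90)
E = -64.68 mV


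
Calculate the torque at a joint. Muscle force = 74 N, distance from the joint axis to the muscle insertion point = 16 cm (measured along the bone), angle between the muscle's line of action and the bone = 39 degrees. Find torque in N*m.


Torque = F * d * sin(theta)   (moment arm = d*sin(theta))
d = 16 cm = 0.16 m
Torque = 74 * 0.16 * sin(39)
Torque = 7.451 N*m


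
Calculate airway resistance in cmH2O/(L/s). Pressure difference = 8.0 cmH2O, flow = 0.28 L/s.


R = dP / flow
R = 8.0 / 0.28
R = 28.57 cmH2O/(L/s)


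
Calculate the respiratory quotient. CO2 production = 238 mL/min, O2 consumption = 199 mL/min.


RQ = VCO2 / VO2
RQ = 238 / 199
RQ = 1.196


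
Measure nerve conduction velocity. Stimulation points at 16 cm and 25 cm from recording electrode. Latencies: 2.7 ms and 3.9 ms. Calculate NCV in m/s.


Distance = (25 - 16) / 100 = 0.09 m
dt = (3.9 - 2.7) / 1000 = 0.0012 s
NCV = dist / dt = 75 m/s


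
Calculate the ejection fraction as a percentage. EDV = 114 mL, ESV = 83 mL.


SV = EDV - ESV = 114 - 83 = 31 mL
EF = SV/EDV * 100 = 31/114 * 100
EF = 27.19%


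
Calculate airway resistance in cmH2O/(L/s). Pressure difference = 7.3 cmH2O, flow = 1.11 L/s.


R = dP / flow
R = 7.3 / 1.11
R = 6.577 cmH2O/(L/s)


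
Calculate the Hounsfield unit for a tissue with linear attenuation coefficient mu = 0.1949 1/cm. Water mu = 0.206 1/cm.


HU = ((mu_tissue - mu_water) / mu_water) * 1000
HU = ((0.1949 - 0.206) / 0.206) * 1000
HU = -53.88


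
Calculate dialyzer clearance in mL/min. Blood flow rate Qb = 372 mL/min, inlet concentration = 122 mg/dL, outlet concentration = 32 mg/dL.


K = Qb * (Cb_in - Cb_out) / Cb_in
K = 372 * (122 - 32) / 122
K = 274.4 mL/min


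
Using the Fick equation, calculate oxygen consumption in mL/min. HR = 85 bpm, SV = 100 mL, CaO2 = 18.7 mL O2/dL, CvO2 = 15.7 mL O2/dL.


CO = HR*SV = 85*100/1000 = 8.5 L/min
a-v O2 diff = 18.7 - 15.7 = 3 mL/dL
VO2 = CO * (CaO2-CvO2) * 10 dL/L
VO2 = 8.5 * 3 * 10
VO2 = 255 mL/min


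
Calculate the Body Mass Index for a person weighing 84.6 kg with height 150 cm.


BMI = weight / height^2
height = 150 cm = 1.5 m
BMI = 84.6 / 1.5^2
BMI = 37.6 kg/m^2


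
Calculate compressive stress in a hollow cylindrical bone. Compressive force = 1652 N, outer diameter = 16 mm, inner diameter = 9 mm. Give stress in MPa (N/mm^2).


A = pi*(r_o^2 - r_i^2)
r_o = 8 mm, r_i = 4.5 mm
A = 137.445 mm^2
sigma = F/A = 1652 / 137.445
sigma = 12.02 MPa


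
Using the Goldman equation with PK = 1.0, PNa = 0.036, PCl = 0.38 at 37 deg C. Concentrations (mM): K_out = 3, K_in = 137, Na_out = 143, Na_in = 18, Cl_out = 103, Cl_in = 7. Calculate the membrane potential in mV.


Vm = (RT/F)*ln((PK*Ko + PNa*Nao + PCl*Cli)/(PK*Ki + PNa*Nai + PCl*Clo))
Numer = 10.808, Denom = 176.788
Vm = -74.69 mV


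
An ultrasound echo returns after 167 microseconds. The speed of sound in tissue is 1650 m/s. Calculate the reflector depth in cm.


depth = c * t / 2
t = 167 us = 1.6700e-04 s
depth = 1650 * 1.6700e-04 / 2
depth = 0.137775 m = 13.7775 cm


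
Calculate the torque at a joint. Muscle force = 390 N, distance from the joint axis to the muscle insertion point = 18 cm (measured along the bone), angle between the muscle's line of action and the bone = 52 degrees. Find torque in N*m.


Torque = F * d * sin(theta)   (moment arm = d*sin(theta))
d = 18 cm = 0.18 m
Torque = 390 * 0.18 * sin(52)
Torque = 55.32 N*m


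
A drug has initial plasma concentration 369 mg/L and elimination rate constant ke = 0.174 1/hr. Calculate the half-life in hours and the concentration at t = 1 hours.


t_half = ln(2) / ke = 0.693147 / 0.174 = 3.984 hr
C(t) = C0 * exp(-ke*t) = 369 * exp(-0.174*1)
C(1) = 310.1 mg/L


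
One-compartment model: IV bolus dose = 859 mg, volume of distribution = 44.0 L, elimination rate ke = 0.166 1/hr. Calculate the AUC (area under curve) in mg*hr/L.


C0 = Dose/Vd = 859/44.0 = 19.5227 mg/L
AUC = C0/ke = 19.5227/0.166
AUC = 117.6 mg*hr/L


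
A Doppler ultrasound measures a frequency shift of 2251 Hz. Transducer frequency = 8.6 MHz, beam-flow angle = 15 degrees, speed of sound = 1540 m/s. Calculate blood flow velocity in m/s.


v = fd * c / (2 * f0 * cos(theta))
v = 2251 * 1540 / (2 * 8.6000e+06 * cos(15))
v = 0.2087 m/s


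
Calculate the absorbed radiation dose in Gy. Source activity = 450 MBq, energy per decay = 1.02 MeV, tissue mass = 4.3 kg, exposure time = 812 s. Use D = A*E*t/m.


A = 450 MBq = 4.5000e+08 Bq
E = 1.02 MeV = 1.63404e-13 J
D = A*E*t/m = 4.5000e+08*1.63404e-13*812/4.3
D = 0.01389 Gy


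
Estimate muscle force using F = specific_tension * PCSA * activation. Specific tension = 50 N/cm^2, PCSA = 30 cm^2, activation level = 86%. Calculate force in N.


F = sigma * PCSA * activation
F = 50 * 30 * 0.86
F = 1290 N


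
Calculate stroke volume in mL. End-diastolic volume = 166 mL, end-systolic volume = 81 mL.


SV = EDV - ESV
SV = 166 - 81
SV = 85 mL


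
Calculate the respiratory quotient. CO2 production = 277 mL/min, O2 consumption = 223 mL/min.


RQ = VCO2 / VO2
RQ = 277 / 223
RQ = 1.242


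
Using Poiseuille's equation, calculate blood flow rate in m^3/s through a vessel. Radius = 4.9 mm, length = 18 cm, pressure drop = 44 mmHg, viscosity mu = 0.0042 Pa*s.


Q = pi*r^4*dP / (8*mu*L)
r = 0.0049 m, L = 0.18 m
dP = 44 mmHg = 5866.168 Pa
Q = 0.001757 m^3/s


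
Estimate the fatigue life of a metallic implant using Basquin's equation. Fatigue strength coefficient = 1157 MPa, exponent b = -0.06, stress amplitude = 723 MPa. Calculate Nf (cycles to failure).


sigma_a = sigma_f' * (2Nf)^b
2Nf = (sigma_a/sigma_f')^(1/b)
2Nf = (723/1157)^(1/-0.06)
2Nf = 2530.7604
Nf = 1265


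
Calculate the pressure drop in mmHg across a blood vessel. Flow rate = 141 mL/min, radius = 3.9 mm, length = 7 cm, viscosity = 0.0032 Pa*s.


dP = 8*mu*L*Q / (pi*r^4)
Q = 141 mL/min = 2.35e-06 m^3/s
dP = 5.79425 Pa = 5.79425 / 133.322 mmHg = 0.04346 mmHg


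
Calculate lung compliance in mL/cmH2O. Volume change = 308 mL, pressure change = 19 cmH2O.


C = dV / dP
C = 308 / 19
C = 16.21 mL/cmH2O


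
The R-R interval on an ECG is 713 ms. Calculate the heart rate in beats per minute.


HR = 60 / RR_interval(s)
RR = 713 ms = 0.713 s
HR = 60 / 0.713 = 84.15 bpm


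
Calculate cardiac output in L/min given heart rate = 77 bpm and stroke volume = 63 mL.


CO = HR * SV
CO = 77 * 63 / 1000
CO = 4.851 L/min


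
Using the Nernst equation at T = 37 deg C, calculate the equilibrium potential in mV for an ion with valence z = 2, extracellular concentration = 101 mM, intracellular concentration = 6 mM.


E = (RT/(zF)) * ln(C_out/C_in)
T = 37 + 273.15 = 310.15 K
E = (8.314 * 310.15 / (2 * 96485)) * ln(101/6)
E = 37.73 mV


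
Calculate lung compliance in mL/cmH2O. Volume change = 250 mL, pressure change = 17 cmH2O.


C = dV / dP
C = 250 / 17
C = 14.71 mL/cmH2O


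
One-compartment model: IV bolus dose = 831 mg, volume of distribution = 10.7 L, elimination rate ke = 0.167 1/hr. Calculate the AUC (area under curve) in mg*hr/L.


C0 = Dose/Vd = 831/10.7 = 77.6636 mg/L
AUC = C0/ke = 77.6636/0.167
AUC = 465.1 mg*hr/L


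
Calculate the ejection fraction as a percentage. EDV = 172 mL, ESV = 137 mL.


SV = EDV - ESV = 172 - 137 = 35 mL
EF = SV/EDV * 100 = 35/172 * 100
EF = 20.35%


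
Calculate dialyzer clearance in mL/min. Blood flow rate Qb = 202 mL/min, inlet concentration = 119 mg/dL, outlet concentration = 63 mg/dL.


K = Qb * (Cb_in - Cb_out) / Cb_in
K = 202 * (119 - 63) / 119
K = 95.06 mL/min


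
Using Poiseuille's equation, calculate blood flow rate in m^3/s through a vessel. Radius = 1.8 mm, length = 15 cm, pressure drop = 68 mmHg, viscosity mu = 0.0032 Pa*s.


Q = pi*r^4*dP / (8*mu*L)
r = 0.0018 m, L = 0.15 m
dP = 68 mmHg = 9065.896 Pa
Q = 7.7861e-05 m^3/s


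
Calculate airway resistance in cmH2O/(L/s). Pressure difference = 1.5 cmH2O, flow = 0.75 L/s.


R = dP / flow
R = 1.5 / 0.75
R = 2 cmH2O/(L/s)


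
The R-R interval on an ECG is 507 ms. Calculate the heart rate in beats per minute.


HR = 60 / RR_interval(s)
RR = 507 ms = 0.507 s
HR = 60 / 0.507 = 118.3 bpm


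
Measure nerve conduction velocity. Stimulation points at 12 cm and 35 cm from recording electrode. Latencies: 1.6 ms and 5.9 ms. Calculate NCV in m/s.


Distance = (35 - 12) / 100 = 0.23 m
dt = (5.9 - 1.6) / 1000 = 0.0043 s
NCV = dist / dt = 53.49 m/s


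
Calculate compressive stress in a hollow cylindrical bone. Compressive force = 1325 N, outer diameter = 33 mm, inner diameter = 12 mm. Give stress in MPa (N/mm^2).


A = pi*(r_o^2 - r_i^2)
r_o = 16.5 mm, r_i = 6 mm
A = 742.201 mm^2
sigma = F/A = 1325 / 742.201
sigma = 1.785 MPa


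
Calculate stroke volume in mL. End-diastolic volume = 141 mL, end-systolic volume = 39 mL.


SV = EDV - ESV
SV = 141 - 39
SV = 102 mL


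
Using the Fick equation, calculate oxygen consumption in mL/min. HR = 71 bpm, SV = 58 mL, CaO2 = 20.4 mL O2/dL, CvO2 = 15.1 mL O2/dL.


CO = HR*SV = 71*58/1000 = 4.118 L/min
a-v O2 diff = 20.4 - 15.1 = 5.3 mL/dL
VO2 = CO * (CaO2-CvO2) * 10 dL/L
VO2 = 4.118 * 5.3 * 10
VO2 = 218.3 mL/min


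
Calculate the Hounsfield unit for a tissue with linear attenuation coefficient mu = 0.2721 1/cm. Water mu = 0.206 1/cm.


HU = ((mu_tissue - mu_water) / mu_water) * 1000
HU = ((0.2721 - 0.206) / 0.206) * 1000
HU = 320.9


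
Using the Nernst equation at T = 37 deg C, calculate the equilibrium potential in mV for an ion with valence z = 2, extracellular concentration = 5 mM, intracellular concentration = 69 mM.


E = (RT/(zF)) * ln(C_out/C_in)
T = 37 + 273.15 = 310.15 K
E = (8.314 * 310.15 / (2 * 96485)) * ln(5/69)
E = -35.07 mV


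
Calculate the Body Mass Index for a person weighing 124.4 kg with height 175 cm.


BMI = weight / height^2
height = 175 cm = 1.75 m
BMI = 124.4 / 1.75^2
BMI = 40.62 kg/m^2


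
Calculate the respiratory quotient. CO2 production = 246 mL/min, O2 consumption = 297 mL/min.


RQ = VCO2 / VO2
RQ = 246 / 297
RQ = 0.8283


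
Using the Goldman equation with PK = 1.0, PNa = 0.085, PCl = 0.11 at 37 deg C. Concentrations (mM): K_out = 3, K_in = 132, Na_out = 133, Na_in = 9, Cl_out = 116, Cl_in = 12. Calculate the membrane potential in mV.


Vm = (RT/F)*ln((PK*Ko + PNa*Nao + PCl*Cli)/(PK*Ki + PNa*Nai + PCl*Clo))
Numer = 15.625, Denom = 145.525
Vm = -59.64 mV
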